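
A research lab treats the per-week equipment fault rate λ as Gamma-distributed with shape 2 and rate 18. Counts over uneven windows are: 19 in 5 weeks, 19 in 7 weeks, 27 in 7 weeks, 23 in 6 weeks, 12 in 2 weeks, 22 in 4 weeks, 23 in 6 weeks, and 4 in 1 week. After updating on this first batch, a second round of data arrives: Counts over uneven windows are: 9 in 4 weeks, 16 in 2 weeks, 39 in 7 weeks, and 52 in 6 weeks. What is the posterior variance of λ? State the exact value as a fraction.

89/1875

Total count: 19 + 19 + 27 + 23 + 12 + 22 + 23 + 4 = 149.
Total exposure: 5 + 7 + 7 + 6 + 2 + 4 + 6 + 1 = 38 weeks.
After the first batch: Gamma(2 + 149, 18 + 38) = Gamma(151, 56).
Total count: 9 + 16 + 39 + 52 = 116.
Total exposure: 4 + 2 + 7 + 6 = 19 weeks.
After the second batch: Gamma(151 + 116, 56 + 19) = Gamma(267, 75).
Posterior variance = α'/β'² = 267/5625 = 89/1875.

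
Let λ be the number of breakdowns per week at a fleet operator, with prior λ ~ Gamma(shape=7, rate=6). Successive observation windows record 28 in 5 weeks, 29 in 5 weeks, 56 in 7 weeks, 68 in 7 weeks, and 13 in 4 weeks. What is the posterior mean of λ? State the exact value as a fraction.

201/34

Total count: 28 + 29 + 56 + 68 + 13 = 194.
Total exposure: 5 + 5 + 7 + 7 + 4 = 28 weeks.
Posterior: α' = 7 + 194 = 201, β' = 6 + 28 = 34.
Posterior mean = α'/β' = 201/34.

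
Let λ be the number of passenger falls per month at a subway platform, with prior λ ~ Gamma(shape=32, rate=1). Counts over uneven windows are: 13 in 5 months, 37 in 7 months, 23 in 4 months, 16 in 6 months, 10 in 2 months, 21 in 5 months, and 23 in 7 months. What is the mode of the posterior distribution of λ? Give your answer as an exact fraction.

Total count: 13 + 37 + 23 + 16 + 10 + 21 + 23 = 143.
Total exposure: 5 + 7 + 4 + 6 + 2 + 5 + 7 = 36 months.
Conjugate update: add total count to the shape and total exposure to the rate, giving Gamma(175, 37).
Posterior mode = (α'−1)/β' = 174/37.

174/37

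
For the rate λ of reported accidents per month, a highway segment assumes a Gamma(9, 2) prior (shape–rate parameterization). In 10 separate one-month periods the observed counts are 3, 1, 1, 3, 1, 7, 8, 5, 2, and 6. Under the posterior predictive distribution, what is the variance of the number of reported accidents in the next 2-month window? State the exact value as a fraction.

Total count: 3 + 1 + 1 + 3 + 1 + 7 + 8 + 5 + 2 + 6 = 37.
Total exposure: 10 months.
By Gamma–Poisson conjugacy, the posterior is Gamma(α + Σx, β + Σt) = Gamma(9 + 37, 2 + 10) = Gamma(46, 12).
The posterior predictive for a window of length T is Negative Binomial with variance T·α'·(β'+T)/β'² = 2·46·14/144 = 161/18.

161/18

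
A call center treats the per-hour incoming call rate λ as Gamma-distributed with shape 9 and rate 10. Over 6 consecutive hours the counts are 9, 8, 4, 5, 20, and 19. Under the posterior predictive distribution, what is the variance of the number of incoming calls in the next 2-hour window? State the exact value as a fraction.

Total count: 9 + 8 + 4 + 5 + 20 + 19 = 65.
Total exposure: 6 hours.
Posterior: α' = 9 + 65 = 74, β' = 10 + 6 = 16.
The posterior predictive for a window of length T is Negative Binomial with variance T·α'·(β'+T)/β'² = 2·74·18/256 = 333/32.

333/32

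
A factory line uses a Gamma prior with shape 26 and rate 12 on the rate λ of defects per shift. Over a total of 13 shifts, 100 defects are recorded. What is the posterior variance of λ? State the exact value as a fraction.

126/625

Total count 100 over total exposure 13 shifts.
Gamma(α, β) with Poisson data over total exposure Σt gives posterior Gamma(α+Σx, β+Σt) = Gamma(126, 25).
Posterior variance = α'/β'² = 126/625.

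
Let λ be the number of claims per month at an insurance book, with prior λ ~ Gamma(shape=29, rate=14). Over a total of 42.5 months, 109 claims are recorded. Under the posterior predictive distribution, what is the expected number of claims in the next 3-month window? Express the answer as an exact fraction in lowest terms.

Total count 109 over total exposure 42.5 months.
Gamma(α, β) with Poisson data over total exposure Σt gives posterior Gamma(α+Σx, β+Σt) = Gamma(138, 113/2).
Predictive mean over a 3-month window = T·E[λ|data] = 3·138/(113/2) = 828/113.

828/113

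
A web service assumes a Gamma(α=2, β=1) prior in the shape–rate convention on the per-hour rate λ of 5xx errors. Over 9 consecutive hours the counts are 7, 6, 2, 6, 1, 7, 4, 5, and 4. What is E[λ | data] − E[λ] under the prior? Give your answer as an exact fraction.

Total count: 7 + 6 + 2 + 6 + 1 + 7 + 4 + 5 + 4 = 42.
Total exposure: 9 hours.
Conjugate update: add total count to the shape and total exposure to the rate, giving Gamma(44, 10).
Posterior mean = 44/10 = 22/5; prior mean = 2/1 = 2. Difference = 22/5 − 2 = 12/5.

12/5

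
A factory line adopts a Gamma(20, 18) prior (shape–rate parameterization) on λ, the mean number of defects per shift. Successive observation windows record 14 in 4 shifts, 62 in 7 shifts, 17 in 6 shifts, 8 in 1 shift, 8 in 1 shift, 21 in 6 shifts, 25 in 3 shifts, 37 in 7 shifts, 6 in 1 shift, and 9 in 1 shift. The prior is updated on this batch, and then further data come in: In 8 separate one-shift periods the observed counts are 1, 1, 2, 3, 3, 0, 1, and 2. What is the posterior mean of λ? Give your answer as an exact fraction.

Total count: 14 + 62 + 17 + 8 + 8 + 21 + 25 + 37 + 6 + 9 = 207.
Total exposure: 4 + 7 + 6 + 1 + 1 + 6 + 3 + 7 + 1 + 1 = 37 shifts.
After the first batch: Gamma(20 + 207, 18 + 37) = Gamma(227, 55).
Total count: 1 + 1 + 2 + 3 + 3 + 0 + 1 + 2 = 13.
Total exposure: 8 shifts.
After the second batch: Gamma(227 + 13, 55 + 8) = Gamma(240, 63).
Posterior mean = α'/β' = 240/63 = 80/21.

80/21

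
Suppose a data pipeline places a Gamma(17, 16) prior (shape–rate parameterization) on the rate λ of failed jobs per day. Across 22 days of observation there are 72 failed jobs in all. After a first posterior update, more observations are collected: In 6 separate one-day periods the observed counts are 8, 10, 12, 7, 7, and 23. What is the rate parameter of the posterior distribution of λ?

Total count 72 over total exposure 22 days.
After the first batch: Gamma(17 + 72, 16 + 22) = Gamma(89, 38).
Total count: 8 + 10 + 12 + 7 + 7 + 23 = 67.
Total exposure: 6 days.
After the second batch: Gamma(89 + 67, 38 + 6) = Gamma(156, 44).

44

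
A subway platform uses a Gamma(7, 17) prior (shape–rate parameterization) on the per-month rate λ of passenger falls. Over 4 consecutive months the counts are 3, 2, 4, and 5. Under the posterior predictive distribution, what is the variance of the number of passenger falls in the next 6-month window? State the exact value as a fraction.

Total count: 3 + 2 + 4 + 5 = 14.
Total exposure: 4 months.
By Gamma–Poisson conjugacy, the posterior is Gamma(α + Σx, β + Σt) = Gamma(7 + 14, 17 + 4) = Gamma(21, 21).
The posterior predictive for a window of length T is Negative Binomial with variance T·α'·(β'+T)/β'² = 6·21·27/441 = 54/7.

54/7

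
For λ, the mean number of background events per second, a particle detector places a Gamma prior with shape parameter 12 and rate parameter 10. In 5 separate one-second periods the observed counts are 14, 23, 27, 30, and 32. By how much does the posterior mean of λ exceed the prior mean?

Total count: 14 + 23 + 27 + 30 + 32 = 126.
Total exposure: 5 seconds.
Gamma(α, β) with Poisson data over total exposure Σt gives posterior Gamma(α+Σx, β+Σt) = Gamma(138, 15).
Posterior mean = 138/15 = 46/5; prior mean = 12/10 = 6/5. Difference = 46/5 − 6/5 = 8.

8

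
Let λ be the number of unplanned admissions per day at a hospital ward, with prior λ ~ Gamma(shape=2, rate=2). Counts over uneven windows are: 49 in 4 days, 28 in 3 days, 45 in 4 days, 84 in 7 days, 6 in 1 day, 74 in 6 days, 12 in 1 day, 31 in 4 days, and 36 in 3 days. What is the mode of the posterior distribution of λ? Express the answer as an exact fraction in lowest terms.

Total count: 49 + 28 + 45 + 84 + 6 + 74 + 12 + 31 + 36 = 365.
Total exposure: 4 + 3 + 4 + 7 + 1 + 6 + 1 + 4 + 3 = 33 days.
By Gamma–Poisson conjugacy, the posterior is Gamma(α + Σx, β + Σt) = Gamma(2 + 365, 2 + 33) = Gamma(367, 35).
Posterior mode = (α'−1)/β' = 366/35.

366/35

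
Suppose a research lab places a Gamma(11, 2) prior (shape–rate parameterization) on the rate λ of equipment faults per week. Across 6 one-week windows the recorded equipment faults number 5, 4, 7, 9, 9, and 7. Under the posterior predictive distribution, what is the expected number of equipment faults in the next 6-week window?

39

Total count: 5 + 4 + 7 + 9 + 9 + 7 = 41.
Total exposure: 6 weeks.
Gamma(α, β) with Poisson data over total exposure Σt gives posterior Gamma(α+Σx, β+Σt) = Gamma(52, 8).
Predictive mean over a 6-week window = T·E[λ|data] = 6·52/8 = 39.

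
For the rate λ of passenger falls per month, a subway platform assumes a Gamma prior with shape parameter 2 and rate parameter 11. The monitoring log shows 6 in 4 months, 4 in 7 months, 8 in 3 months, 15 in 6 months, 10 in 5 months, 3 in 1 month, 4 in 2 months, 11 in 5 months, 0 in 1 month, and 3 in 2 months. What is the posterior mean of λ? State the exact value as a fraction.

Total count: 6 + 4 + 8 + 15 + 10 + 3 + 4 + 11 + 0 + 3 = 64.
Total exposure: 4 + 7 + 3 + 6 + 5 + 1 + 2 + 5 + 1 + 2 = 36 months.
Gamma(α, β) with Poisson data over total exposure Σt gives posterior Gamma(α+Σx, β+Σt) = Gamma(66, 47).
Posterior mean = α'/β' = 66/47.

66/47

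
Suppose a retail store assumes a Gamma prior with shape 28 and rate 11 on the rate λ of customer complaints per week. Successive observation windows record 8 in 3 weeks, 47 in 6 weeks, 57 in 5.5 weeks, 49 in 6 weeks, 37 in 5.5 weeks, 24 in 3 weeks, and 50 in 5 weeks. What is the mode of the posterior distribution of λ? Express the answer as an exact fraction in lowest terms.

299/45

Total count: 8 + 47 + 57 + 49 + 37 + 24 + 50 = 272.
Total exposure: 3 + 6 + 5.5 + 6 + 5.5 + 3 + 5 = 34 weeks.
By Gamma–Poisson conjugacy, the posterior is Gamma(α + Σx, β + Σt) = Gamma(28 + 272, 11 + 34) = Gamma(300, 45).
Posterior mode = (α'−1)/β' = 299/45.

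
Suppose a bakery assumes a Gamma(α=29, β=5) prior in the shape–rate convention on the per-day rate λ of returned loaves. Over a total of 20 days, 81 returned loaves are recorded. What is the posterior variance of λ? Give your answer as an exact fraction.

Total count 81 over total exposure 20 days.
By Gamma–Poisson conjugacy, the posterior is Gamma(α + Σx, β + Σt) = Gamma(29 + 81, 5 + 20) = Gamma(110, 25).
Posterior variance = α'/β'² = 110/625 = 22/125.

22/125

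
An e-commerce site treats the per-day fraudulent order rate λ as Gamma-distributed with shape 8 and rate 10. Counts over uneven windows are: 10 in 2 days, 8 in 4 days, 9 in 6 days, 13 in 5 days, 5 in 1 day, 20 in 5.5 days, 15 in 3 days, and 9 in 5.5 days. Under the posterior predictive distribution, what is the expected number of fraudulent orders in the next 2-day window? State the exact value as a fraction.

Total count: 10 + 8 + 9 + 13 + 5 + 20 + 15 + 9 = 89.
Total exposure: 2 + 4 + 6 + 5 + 1 + 5.5 + 3 + 5.5 = 32 days.
The Gamma prior is conjugate for the Poisson rate, so λ | data ~ Gamma(8+89, 10+32) = Gamma(97, 42).
Predictive mean over a 2-day window = T·E[λ|data] = 2·97/42 = 97/21.

97/21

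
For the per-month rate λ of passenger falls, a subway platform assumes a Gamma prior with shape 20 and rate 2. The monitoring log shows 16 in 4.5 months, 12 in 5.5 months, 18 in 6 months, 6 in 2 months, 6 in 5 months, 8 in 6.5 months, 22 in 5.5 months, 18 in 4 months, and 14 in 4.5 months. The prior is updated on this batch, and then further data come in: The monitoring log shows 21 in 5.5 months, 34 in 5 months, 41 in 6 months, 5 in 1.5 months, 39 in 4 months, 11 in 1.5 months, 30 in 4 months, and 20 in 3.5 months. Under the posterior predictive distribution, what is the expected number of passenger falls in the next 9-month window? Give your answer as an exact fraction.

Total count: 16 + 12 + 18 + 6 + 6 + 8 + 22 + 18 + 14 = 120.
Total exposure: 4.5 + 5.5 + 6 + 2 + 5 + 6.5 + 5.5 + 4 + 4.5 = 43.5 months.
After the first batch: Gamma(20 + 120, 2 + 43.5) = Gamma(140, 91/2).
Total count: 21 + 34 + 41 + 5 + 39 + 11 + 30 + 20 = 201.
Total exposure: 5.5 + 5 + 6 + 1.5 + 4 + 1.5 + 4 + 3.5 = 31 months.
After the second batch: Gamma(140 + 201, 91/2 + 31) = Gamma(341, 153/2).
Predictive mean over a 9-month window = T·E[λ|data] = 9·341/(153/2) = 682/17.

682/17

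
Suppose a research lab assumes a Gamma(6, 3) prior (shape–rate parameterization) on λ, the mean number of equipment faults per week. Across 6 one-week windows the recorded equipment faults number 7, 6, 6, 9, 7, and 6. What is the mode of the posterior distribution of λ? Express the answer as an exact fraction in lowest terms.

46/9

Total count: 7 + 6 + 6 + 9 + 7 + 6 = 41.
Total exposure: 6 weeks.
Gamma(α, β) with Poisson data over total exposure Σt gives posterior Gamma(α+Σx, β+Σt) = Gamma(47, 9).
Posterior mode = (α'−1)/β' = 46/9.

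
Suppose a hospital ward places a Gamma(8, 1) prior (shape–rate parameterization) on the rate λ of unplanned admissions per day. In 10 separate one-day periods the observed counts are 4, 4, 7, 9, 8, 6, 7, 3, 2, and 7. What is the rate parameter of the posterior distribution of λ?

11

Total count: 4 + 4 + 7 + 9 + 8 + 6 + 7 + 3 + 2 + 7 = 57.
Total exposure: 10 days.
Conjugate update: add total count to the shape and total exposure to the rate, giving Gamma(65, 11).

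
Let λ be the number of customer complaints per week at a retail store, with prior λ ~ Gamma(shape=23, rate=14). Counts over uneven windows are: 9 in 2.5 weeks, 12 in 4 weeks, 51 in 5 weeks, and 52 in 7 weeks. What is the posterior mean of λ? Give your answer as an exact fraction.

Total count: 9 + 12 + 51 + 52 = 124.
Total exposure: 2.5 + 4 + 5 + 7 = 18.5 weeks.
Gamma(α, β) with Poisson data over total exposure Σt gives posterior Gamma(α+Σx, β+Σt) = Gamma(147, 65/2).
Posterior mean = α'/β' = 147/(65/2) = 294/65.

294/65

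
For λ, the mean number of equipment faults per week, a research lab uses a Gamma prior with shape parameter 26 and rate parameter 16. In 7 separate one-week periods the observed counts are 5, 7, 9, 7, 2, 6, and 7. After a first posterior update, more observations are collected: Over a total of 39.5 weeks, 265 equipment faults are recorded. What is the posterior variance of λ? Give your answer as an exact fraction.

1336/15625

Total count: 5 + 7 + 9 + 7 + 2 + 6 + 7 = 43.
Total exposure: 7 weeks.
After the first batch: Gamma(26 + 43, 16 + 7) = Gamma(69, 23).
Total count 265 over total exposure 39.5 weeks.
After the second batch: Gamma(69 + 265, 23 + 39.5) = Gamma(334, 125/2).
Posterior variance = α'/β'² = 334/(15625/4) = 1336/15625.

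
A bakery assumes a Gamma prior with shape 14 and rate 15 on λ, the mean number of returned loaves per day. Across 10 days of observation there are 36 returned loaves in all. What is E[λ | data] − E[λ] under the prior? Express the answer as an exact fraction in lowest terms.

16/15

Total count 36 over total exposure 10 days.
The Gamma prior is conjugate for the Poisson rate, so λ | data ~ Gamma(14+36, 15+10) = Gamma(50, 25).
Posterior mean = 50/25 = 2; prior mean = 14/15 = 14/15. Difference = 2 − 14/15 = 16/15.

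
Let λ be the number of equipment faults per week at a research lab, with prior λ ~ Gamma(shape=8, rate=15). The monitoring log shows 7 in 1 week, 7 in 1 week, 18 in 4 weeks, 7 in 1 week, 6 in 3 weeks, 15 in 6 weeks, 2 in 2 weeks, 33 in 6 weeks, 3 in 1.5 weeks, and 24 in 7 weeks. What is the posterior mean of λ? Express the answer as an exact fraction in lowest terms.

Total count: 7 + 7 + 18 + 7 + 6 + 15 + 2 + 33 + 3 + 24 = 122.
Total exposure: 1 + 1 + 4 + 1 + 3 + 6 + 2 + 6 + 1.5 + 7 = 32.5 weeks.
Conjugate update: add total count to the shape and total exposure to the rate, giving Gamma(130, 95/2).
Posterior mean = α'/β' = 130/(95/2) = 52/19.

52/19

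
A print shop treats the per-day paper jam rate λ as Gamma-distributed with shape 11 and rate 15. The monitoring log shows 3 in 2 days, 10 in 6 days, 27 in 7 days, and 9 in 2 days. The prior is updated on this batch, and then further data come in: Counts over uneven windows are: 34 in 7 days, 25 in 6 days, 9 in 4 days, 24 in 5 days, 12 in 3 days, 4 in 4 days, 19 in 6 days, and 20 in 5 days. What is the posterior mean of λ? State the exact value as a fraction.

23/8

Total count: 3 + 10 + 27 + 9 = 49.
Total exposure: 2 + 6 + 7 + 2 = 17 days.
After the first batch: Gamma(11 + 49, 15 + 17) = Gamma(60, 32).
Total count: 34 + 25 + 9 + 24 + 12 + 4 + 19 + 20 = 147.
Total exposure: 7 + 6 + 4 + 5 + 3 + 4 + 6 + 5 = 40 days.
After the second batch: Gamma(60 + 147, 32 + 40) = Gamma(207, 72).
Posterior mean = α'/β' = 207/72 = 23/8.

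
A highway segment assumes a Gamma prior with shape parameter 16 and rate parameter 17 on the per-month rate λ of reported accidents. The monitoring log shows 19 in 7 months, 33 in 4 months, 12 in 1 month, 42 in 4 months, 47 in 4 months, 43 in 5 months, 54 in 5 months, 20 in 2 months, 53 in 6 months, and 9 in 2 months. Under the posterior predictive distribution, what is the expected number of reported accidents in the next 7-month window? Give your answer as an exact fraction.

Total count: 19 + 33 + 12 + 42 + 47 + 43 + 54 + 20 + 53 + 9 = 332.
Total exposure: 7 + 4 + 1 + 4 + 4 + 5 + 5 + 2 + 6 + 2 = 40 months.
Conjugate update: add total count to the shape and total exposure to the rate, giving Gamma(348, 57).
Predictive mean over a 7-month window = T·E[λ|data] = 7·348/57 = 812/19.

812/19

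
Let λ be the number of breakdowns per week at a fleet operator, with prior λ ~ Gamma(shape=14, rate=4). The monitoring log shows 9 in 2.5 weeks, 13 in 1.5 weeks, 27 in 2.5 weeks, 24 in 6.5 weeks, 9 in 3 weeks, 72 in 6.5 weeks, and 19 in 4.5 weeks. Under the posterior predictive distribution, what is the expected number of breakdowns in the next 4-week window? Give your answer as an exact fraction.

Total count: 9 + 13 + 27 + 24 + 9 + 72 + 19 = 173.
Total exposure: 2.5 + 1.5 + 2.5 + 6.5 + 3 + 6.5 + 4.5 = 27 weeks.
The Gamma prior is conjugate for the Poisson rate, so λ | data ~ Gamma(14+173, 4+27) = Gamma(187, 31).
Predictive mean over a 4-week window = T·E[λ|data] = 4·187/31 = 748/31.

748/31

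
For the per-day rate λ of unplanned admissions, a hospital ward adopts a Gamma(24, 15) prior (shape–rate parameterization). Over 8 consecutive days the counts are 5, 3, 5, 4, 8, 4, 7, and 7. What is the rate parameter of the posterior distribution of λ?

Total count: 5 + 3 + 5 + 4 + 8 + 4 + 7 + 7 = 43.
Total exposure: 8 days.
Gamma(α, β) with Poisson data over total exposure Σt gives posterior Gamma(α+Σx, β+Σt) = Gamma(67, 23).

23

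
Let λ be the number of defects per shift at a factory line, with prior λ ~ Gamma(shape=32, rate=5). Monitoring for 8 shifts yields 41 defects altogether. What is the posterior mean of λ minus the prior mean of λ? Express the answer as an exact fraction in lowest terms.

-51/65

Total count 41 over total exposure 8 shifts.
Gamma(α, β) with Poisson data over total exposure Σt gives posterior Gamma(α+Σx, β+Σt) = Gamma(73, 13).
Posterior mean = 73/13 = 73/13; prior mean = 32/5 = 32/5. Difference = 73/13 − 32/5 = -51/65.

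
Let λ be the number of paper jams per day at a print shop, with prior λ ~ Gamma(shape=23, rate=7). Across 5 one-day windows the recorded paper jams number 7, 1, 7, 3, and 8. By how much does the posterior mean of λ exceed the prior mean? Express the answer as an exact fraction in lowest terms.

Total count: 7 + 1 + 7 + 3 + 8 = 26.
Total exposure: 5 days.
Conjugate update: add total count to the shape and total exposure to the rate, giving Gamma(49, 12).
Posterior mean = 49/12 = 49/12; prior mean = 23/7 = 23/7. Difference = 49/12 − 23/7 = 67/84.

67/84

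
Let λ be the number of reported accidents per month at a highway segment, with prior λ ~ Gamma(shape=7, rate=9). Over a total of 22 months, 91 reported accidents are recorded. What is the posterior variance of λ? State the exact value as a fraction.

98/961

Total count 91 over total exposure 22 months.
The Gamma prior is conjugate for the Poisson rate, so λ | data ~ Gamma(7+91, 9+22) = Gamma(98, 31).
Posterior variance = α'/β'² = 98/961.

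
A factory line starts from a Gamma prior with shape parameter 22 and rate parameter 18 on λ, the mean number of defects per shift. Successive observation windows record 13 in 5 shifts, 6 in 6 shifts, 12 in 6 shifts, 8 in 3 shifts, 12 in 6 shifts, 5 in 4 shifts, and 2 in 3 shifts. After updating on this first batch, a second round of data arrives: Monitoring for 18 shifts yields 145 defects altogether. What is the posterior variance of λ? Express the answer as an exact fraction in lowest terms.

Total count: 13 + 6 + 12 + 8 + 12 + 5 + 2 = 58.
Total exposure: 5 + 6 + 6 + 3 + 6 + 4 + 3 = 33 shifts.
After the first batch: Gamma(22 + 58, 18 + 33) = Gamma(80, 51).
Total count 145 over total exposure 18 shifts.
After the second batch: Gamma(80 + 145, 51 + 18) = Gamma(225, 69).
Posterior variance = α'/β'² = 225/4761 = 25/529.

25/529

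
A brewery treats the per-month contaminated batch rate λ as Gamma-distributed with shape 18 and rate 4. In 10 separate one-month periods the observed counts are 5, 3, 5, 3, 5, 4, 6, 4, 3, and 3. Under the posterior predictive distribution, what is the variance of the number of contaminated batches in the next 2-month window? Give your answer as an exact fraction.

Total count: 5 + 3 + 5 + 3 + 5 + 4 + 6 + 4 + 3 + 3 = 41.
Total exposure: 10 months.
Posterior: α' = 18 + 41 = 59, β' = 4 + 10 = 14.
The posterior predictive for a window of length T is Negative Binomial with variance T·α'·(β'+T)/β'² = 2·59·16/196 = 472/49.

472/49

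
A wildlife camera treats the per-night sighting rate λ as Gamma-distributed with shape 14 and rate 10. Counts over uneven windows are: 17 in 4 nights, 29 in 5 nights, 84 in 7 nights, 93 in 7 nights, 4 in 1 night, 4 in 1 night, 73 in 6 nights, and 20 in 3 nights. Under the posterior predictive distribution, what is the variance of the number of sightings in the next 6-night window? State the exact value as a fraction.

12675/242

Total count: 17 + 29 + 84 + 93 + 4 + 4 + 73 + 20 = 324.
Total exposure: 4 + 5 + 7 + 7 + 1 + 1 + 6 + 3 = 34 nights.
Posterior: α' = 14 + 324 = 338, β' = 10 + 34 = 44.
The posterior predictive for a window of length T is Negative Binomial with variance T·α'·(β'+T)/β'² = 6·338·50/1936 = 12675/242.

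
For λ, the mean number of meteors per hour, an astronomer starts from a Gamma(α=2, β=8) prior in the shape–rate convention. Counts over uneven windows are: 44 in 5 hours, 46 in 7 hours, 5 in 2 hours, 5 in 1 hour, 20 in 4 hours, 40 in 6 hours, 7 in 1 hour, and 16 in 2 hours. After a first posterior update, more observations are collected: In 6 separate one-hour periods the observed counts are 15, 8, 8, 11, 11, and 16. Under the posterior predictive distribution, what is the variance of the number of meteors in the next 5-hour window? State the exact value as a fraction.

Total count: 44 + 46 + 5 + 5 + 20 + 40 + 7 + 16 = 183.
Total exposure: 5 + 7 + 2 + 1 + 4 + 6 + 1 + 2 = 28 hours.
After the first batch: Gamma(2 + 183, 8 + 28) = Gamma(185, 36).
Total count: 15 + 8 + 8 + 11 + 11 + 16 = 69.
Total exposure: 6 hours.
After the second batch: Gamma(185 + 69, 36 + 6) = Gamma(254, 42).
The posterior predictive for a window of length T is Negative Binomial with variance T·α'·(β'+T)/β'² = 5·254·47/1764 = 29845/882.

29845/882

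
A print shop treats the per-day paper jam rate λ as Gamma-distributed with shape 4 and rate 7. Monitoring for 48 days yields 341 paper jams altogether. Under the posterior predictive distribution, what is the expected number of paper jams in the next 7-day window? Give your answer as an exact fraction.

483/11

Total count 341 over total exposure 48 days.
Conjugate update: add total count to the shape and total exposure to the rate, giving Gamma(345, 55).
Predictive mean over a 7-day window = T·E[λ|data] = 7·345/55 = 483/11.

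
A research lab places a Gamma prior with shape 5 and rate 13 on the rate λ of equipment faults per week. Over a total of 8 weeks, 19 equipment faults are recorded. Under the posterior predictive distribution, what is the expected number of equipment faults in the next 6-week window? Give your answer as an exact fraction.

Total count 19 over total exposure 8 weeks.
By Gamma–Poisson conjugacy, the posterior is Gamma(α + Σx, β + Σt) = Gamma(5 + 19, 13 + 8) = Gamma(24, 21).
Predictive mean over a 6-week window = T·E[λ|data] = 6·24/21 = 48/7.

48/7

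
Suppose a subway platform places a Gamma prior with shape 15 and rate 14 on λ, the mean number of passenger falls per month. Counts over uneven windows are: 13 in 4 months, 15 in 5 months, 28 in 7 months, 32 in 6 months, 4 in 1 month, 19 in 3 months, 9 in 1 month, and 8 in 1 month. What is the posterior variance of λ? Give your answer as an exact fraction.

Total count: 13 + 15 + 28 + 32 + 4 + 19 + 9 + 8 = 128.
Total exposure: 4 + 5 + 7 + 6 + 1 + 3 + 1 + 1 = 28 months.
Posterior: α' = 15 + 128 = 143, β' = 14 + 28 = 42.
Posterior variance = α'/β'² = 143/1764.

143/1764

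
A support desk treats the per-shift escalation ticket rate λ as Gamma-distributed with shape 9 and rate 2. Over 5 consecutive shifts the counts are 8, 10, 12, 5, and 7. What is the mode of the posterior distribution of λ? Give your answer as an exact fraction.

50/7

Total count: 8 + 10 + 12 + 5 + 7 = 42.
Total exposure: 5 shifts.
By Gamma–Poisson conjugacy, the posterior is Gamma(α + Σx, β + Σt) = Gamma(9 + 42, 2 + 5) = Gamma(51, 7).
Posterior mode = (α'−1)/β' = 50/7.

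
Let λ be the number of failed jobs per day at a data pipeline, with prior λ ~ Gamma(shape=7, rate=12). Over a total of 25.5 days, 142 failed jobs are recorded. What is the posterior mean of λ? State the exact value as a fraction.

298/75

Total count 142 over total exposure 25.5 days.
Gamma(α, β) with Poisson data over total exposure Σt gives posterior Gamma(α+Σx, β+Σt) = Gamma(149, 75/2).
Posterior mean = α'/β' = 149/(75/2) = 298/75.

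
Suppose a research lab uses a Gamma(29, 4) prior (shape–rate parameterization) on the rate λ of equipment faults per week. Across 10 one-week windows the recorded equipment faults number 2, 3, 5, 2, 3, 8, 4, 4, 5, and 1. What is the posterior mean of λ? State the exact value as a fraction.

Total count: 2 + 3 + 5 + 2 + 3 + 8 + 4 + 4 + 5 + 1 = 37.
Total exposure: 10 weeks.
The Gamma prior is conjugate for the Poisson rate, so λ | data ~ Gamma(29+37, 4+10) = Gamma(66, 14).
Posterior mean = α'/β' = 66/14 = 33/7.

33/7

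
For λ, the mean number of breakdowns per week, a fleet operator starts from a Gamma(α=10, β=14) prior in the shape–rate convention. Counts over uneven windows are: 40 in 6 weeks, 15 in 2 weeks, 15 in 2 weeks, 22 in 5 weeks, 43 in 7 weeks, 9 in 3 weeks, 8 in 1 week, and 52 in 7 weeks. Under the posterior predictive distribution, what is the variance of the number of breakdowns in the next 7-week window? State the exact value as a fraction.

Total count: 40 + 15 + 15 + 22 + 43 + 9 + 8 + 52 = 204.
Total exposure: 6 + 2 + 2 + 5 + 7 + 3 + 1 + 7 = 33 weeks.
By Gamma–Poisson conjugacy, the posterior is Gamma(α + Σx, β + Σt) = Gamma(10 + 204, 14 + 33) = Gamma(214, 47).
The posterior predictive for a window of length T is Negative Binomial with variance T·α'·(β'+T)/β'² = 7·214·54/2209 = 80892/2209.

80892/2209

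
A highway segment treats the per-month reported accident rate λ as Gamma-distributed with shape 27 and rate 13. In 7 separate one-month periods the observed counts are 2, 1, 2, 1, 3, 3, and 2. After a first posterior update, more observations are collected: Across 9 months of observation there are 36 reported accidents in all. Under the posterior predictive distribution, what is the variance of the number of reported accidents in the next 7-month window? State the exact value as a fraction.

Total count: 2 + 1 + 2 + 1 + 3 + 3 + 2 = 14.
Total exposure: 7 months.
After the first batch: Gamma(27 + 14, 13 + 7) = Gamma(41, 20).
Total count 36 over total exposure 9 months.
After the second batch: Gamma(41 + 36, 20 + 9) = Gamma(77, 29).
The posterior predictive for a window of length T is Negative Binomial with variance T·α'·(β'+T)/β'² = 7·77·36/841 = 19404/841.

19404/841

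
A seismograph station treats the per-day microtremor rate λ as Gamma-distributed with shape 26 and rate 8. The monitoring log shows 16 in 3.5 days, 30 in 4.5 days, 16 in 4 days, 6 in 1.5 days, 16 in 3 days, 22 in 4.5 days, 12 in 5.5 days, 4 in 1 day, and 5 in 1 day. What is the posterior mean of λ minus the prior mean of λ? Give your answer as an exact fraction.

Total count: 16 + 30 + 16 + 6 + 16 + 22 + 12 + 4 + 5 = 127.
Total exposure: 3.5 + 4.5 + 4 + 1.5 + 3 + 4.5 + 5.5 + 1 + 1 = 28.5 days.
By Gamma–Poisson conjugacy, the posterior is Gamma(α + Σx, β + Σt) = Gamma(26 + 127, 8 + 28.5) = Gamma(153, 73/2).
Posterior mean = 153/(73/2) = 306/73; prior mean = 26/8 = 13/4. Difference = 306/73 − 13/4 = 275/292.

275/292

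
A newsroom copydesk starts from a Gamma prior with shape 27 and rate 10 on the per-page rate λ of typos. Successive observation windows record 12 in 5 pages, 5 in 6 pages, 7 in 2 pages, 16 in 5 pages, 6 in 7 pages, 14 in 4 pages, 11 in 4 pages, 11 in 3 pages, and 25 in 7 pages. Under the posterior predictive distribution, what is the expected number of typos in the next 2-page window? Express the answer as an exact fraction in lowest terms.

268/53

Total count: 12 + 5 + 7 + 16 + 6 + 14 + 11 + 11 + 25 = 107.
Total exposure: 5 + 6 + 2 + 5 + 7 + 4 + 4 + 3 + 7 = 43 pages.
By Gamma–Poisson conjugacy, the posterior is Gamma(α + Σx, β + Σt) = Gamma(27 + 107, 10 + 43) = Gamma(134, 53).
Predictive mean over a 2-page window = T·E[λ|data] = 2·134/53 = 268/53.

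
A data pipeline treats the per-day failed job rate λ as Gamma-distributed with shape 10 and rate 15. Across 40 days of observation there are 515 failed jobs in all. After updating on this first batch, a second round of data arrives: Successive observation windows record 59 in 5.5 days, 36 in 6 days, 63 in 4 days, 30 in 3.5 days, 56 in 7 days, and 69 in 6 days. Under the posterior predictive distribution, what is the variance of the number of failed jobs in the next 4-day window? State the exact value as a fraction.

305032/7569

Total count 515 over total exposure 40 days.
After the first batch: Gamma(10 + 515, 15 + 40) = Gamma(525, 55).
Total count: 59 + 36 + 63 + 30 + 56 + 69 = 313.
Total exposure: 5.5 + 6 + 4 + 3.5 + 7 + 6 = 32 days.
After the second batch: Gamma(525 + 313, 55 + 32) = Gamma(838, 87).
The posterior predictive for a window of length T is Negative Binomial with variance T·α'·(β'+T)/β'² = 4·838·91/7569 = 305032/7569.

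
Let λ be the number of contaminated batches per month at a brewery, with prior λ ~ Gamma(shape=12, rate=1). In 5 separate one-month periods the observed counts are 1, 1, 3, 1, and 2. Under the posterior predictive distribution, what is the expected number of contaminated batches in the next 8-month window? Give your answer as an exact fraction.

Total count: 1 + 1 + 3 + 1 + 2 = 8.
Total exposure: 5 months.
By Gamma–Poisson conjugacy, the posterior is Gamma(α + Σx, β + Σt) = Gamma(12 + 8, 1 + 5) = Gamma(20, 6).
Predictive mean over an 8-month window = T·E[λ|data] = 8·20/6 = 80/3.

80/3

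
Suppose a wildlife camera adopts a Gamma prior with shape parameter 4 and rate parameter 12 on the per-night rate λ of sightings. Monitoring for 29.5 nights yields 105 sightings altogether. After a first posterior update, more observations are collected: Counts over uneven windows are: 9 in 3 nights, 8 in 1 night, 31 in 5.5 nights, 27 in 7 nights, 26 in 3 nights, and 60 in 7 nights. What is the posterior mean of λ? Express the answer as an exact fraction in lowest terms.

Total count 105 over total exposure 29.5 nights.
After the first batch: Gamma(4 + 105, 12 + 29.5) = Gamma(109, 83/2).
Total count: 9 + 8 + 31 + 27 + 26 + 60 = 161.
Total exposure: 3 + 1 + 5.5 + 7 + 3 + 7 = 26.5 nights.
After the second batch: Gamma(109 + 161, 83/2 + 26.5) = Gamma(270, 68).
Posterior mean = α'/β' = 270/68 = 135/34.

135/34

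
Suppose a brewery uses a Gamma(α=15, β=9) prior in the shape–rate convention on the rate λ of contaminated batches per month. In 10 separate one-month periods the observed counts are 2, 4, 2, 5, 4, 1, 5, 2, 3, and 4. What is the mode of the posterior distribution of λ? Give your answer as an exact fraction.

46/19

Total count: 2 + 4 + 2 + 5 + 4 + 1 + 5 + 2 + 3 + 4 = 32.
Total exposure: 10 months.
By Gamma–Poisson conjugacy, the posterior is Gamma(α + Σx, β + Σt) = Gamma(15 + 32, 9 + 10) = Gamma(47, 19).
Posterior mode = (α'−1)/β' = 46/19.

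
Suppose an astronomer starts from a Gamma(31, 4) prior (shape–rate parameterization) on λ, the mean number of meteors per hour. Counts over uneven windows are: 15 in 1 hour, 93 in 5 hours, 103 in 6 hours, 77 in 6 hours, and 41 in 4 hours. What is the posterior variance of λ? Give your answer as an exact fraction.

90/169

Total count: 15 + 93 + 103 + 77 + 41 = 329.
Total exposure: 1 + 5 + 6 + 6 + 4 = 22 hours.
The Gamma prior is conjugate for the Poisson rate, so λ | data ~ Gamma(31+329, 4+22) = Gamma(360, 26).
Posterior variance = α'/β'² = 360/676 = 90/169.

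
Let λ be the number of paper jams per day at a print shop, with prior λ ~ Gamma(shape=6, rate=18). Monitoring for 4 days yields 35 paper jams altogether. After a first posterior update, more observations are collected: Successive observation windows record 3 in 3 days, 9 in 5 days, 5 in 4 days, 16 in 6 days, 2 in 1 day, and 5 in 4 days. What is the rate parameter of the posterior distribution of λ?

Total count 35 over total exposure 4 days.
After the first batch: Gamma(6 + 35, 18 + 4) = Gamma(41, 22).
Total count: 3 + 9 + 5 + 16 + 2 + 5 = 40.
Total exposure: 3 + 5 + 4 + 6 + 1 + 4 = 23 days.
After the second batch: Gamma(41 + 40, 22 + 23) = Gamma(81, 45).

45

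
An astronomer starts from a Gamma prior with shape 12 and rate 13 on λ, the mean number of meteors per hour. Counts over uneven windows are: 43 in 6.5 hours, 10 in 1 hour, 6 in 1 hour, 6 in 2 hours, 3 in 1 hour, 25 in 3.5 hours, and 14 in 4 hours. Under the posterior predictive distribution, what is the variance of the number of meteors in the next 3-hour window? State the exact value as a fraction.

12495/1024

Total count: 43 + 10 + 6 + 6 + 3 + 25 + 14 = 107.
Total exposure: 6.5 + 1 + 1 + 2 + 1 + 3.5 + 4 = 19 hours.
Conjugate update: add total count to the shape and total exposure to the rate, giving Gamma(119, 32).
The posterior predictive for a window of length T is Negative Binomial with variance T·α'·(β'+T)/β'² = 3·119·35/1024 = 12495/1024.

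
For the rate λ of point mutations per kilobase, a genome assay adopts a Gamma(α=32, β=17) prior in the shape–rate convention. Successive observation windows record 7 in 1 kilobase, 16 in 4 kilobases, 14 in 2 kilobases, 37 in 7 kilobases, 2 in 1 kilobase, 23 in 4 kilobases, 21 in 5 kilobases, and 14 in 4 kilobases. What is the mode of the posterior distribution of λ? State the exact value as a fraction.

Total count: 7 + 16 + 14 + 37 + 2 + 23 + 21 + 14 = 134.
Total exposure: 1 + 4 + 2 + 7 + 1 + 4 + 5 + 4 = 28 kilobases.
Conjugate update: add total count to the shape and total exposure to the rate, giving Gamma(166, 45).
Posterior mode = (α'−1)/β' = 165/45 = 11/3.

11/3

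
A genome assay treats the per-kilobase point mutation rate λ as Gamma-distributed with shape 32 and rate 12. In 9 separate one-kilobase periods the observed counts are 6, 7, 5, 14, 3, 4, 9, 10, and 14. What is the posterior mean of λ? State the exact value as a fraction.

104/21

Total count: 6 + 7 + 5 + 14 + 3 + 4 + 9 + 10 + 14 = 72.
Total exposure: 9 kilobases.
By Gamma–Poisson conjugacy, the posterior is Gamma(α + Σx, β + Σt) = Gamma(32 + 72, 12 + 9) = Gamma(104, 21).
Posterior mean = α'/β' = 104/21.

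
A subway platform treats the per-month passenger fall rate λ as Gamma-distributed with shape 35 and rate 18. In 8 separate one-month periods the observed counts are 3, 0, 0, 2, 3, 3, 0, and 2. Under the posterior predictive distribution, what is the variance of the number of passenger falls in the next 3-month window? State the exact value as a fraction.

Total count: 3 + 0 + 0 + 2 + 3 + 3 + 0 + 2 = 13.
Total exposure: 8 months.
The Gamma prior is conjugate for the Poisson rate, so λ | data ~ Gamma(35+13, 18+8) = Gamma(48, 26).
The posterior predictive for a window of length T is Negative Binomial with variance T·α'·(β'+T)/β'² = 3·48·29/676 = 1044/169.

1044/169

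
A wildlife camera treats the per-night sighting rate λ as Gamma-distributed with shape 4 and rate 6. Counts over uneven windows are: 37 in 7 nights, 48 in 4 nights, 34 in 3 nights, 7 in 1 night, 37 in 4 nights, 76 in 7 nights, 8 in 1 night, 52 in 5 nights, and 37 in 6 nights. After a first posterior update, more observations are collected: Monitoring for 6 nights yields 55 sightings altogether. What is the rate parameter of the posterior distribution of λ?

Total count: 37 + 48 + 34 + 7 + 37 + 76 + 8 + 52 + 37 = 336.
Total exposure: 7 + 4 + 3 + 1 + 4 + 7 + 1 + 5 + 6 = 38 nights.
After the first batch: Gamma(4 + 336, 6 + 38) = Gamma(340, 44).
Total count 55 over total exposure 6 nights.
After the second batch: Gamma(340 + 55, 44 + 6) = Gamma(395, 50).

50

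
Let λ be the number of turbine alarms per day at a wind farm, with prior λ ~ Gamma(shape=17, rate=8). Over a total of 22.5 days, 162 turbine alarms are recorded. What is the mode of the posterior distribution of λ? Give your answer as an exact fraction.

Total count 162 over total exposure 22.5 days.
Posterior: α' = 17 + 162 = 179, β' = 8 + 22.5 = 61/2.
Posterior mode = (α'−1)/β' = 178/(61/2) = 356/61.

356/61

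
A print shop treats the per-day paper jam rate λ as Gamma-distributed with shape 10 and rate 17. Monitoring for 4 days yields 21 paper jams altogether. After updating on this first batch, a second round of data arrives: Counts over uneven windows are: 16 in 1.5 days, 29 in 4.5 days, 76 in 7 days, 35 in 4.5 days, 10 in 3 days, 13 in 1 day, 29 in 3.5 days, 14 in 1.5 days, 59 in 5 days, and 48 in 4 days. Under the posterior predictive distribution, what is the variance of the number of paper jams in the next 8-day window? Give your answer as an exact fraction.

743040/12769

Total count 21 over total exposure 4 days.
After the first batch: Gamma(10 + 21, 17 + 4) = Gamma(31, 21).
Total count: 16 + 29 + 76 + 35 + 10 + 13 + 29 + 14 + 59 + 48 = 329.
Total exposure: 1.5 + 4.5 + 7 + 4.5 + 3 + 1 + 3.5 + 1.5 + 5 + 4 = 35.5 days.
After the second batch: Gamma(31 + 329, 21 + 35.5) = Gamma(360, 113/2).
The posterior predictive for a window of length T is Negative Binomial with variance T·α'·(β'+T)/β'² = 8·360·(129/2)/(12769/4) = 743040/12769.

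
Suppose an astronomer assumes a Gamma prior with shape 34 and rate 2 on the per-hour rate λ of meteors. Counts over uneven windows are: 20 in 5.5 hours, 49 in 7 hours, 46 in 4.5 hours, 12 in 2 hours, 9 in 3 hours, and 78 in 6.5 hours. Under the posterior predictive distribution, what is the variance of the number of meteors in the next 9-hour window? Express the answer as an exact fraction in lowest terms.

Total count: 20 + 49 + 46 + 12 + 9 + 78 = 214.
Total exposure: 5.5 + 7 + 4.5 + 2 + 3 + 6.5 = 28.5 hours.
Gamma(α, β) with Poisson data over total exposure Σt gives posterior Gamma(α+Σx, β+Σt) = Gamma(248, 61/2).
The posterior predictive for a window of length T is Negative Binomial with variance T·α'·(β'+T)/β'² = 9·248·(79/2)/(3721/4) = 352656/3721.

352656/3721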